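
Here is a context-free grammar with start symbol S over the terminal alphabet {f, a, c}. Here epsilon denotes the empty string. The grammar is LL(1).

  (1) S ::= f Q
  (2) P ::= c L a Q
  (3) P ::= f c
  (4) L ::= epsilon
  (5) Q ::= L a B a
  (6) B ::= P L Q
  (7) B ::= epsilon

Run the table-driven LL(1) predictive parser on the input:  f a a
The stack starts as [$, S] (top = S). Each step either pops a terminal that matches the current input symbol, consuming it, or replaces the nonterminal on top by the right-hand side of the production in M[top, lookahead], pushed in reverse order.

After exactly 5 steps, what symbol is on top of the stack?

     Stack      Input    Action
  1  $ S        f a a $  expand S ::= f Q
  2  $ Q f      f a a $  match f
  3  $ Q        a a $    expand Q ::= L a B a
  4  $ a B a L  a a $    expand L ::= epsilon
  5  $ a B a    a a $    match a
Stack after step 5: $ a B (top = B).

B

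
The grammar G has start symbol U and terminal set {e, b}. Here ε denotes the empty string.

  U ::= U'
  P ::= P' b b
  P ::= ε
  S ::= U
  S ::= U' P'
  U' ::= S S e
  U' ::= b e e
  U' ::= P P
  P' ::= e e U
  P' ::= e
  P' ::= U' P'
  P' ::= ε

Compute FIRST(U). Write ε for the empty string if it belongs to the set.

FIRST(U) = {ε, b, e}  (via U')
FIRST(P) = {ε, b, e}  (via P' b b)
FIRST(S) = {ε, b, e}  (via U, U' P')
FIRST(U') = {ε, b, e}  (via S S e, P P)
FIRST(P') = {ε, b, e}  (via U' P')

{ε, b, e}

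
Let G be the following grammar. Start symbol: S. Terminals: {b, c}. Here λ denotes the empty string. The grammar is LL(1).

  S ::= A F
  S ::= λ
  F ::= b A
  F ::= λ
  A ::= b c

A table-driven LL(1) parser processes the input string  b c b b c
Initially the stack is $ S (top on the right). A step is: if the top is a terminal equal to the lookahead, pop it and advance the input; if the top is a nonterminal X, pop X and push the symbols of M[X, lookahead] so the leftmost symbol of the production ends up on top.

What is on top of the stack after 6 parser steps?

step 1: stack=$ S  input=b c b b c $  — expand S ::= A F
step 2: stack=$ F A  input=b c b b c $  — expand A ::= b c
step 3: stack=$ F c b  input=b c b b c $  — match b
step 4: stack=$ F c  input=c b b c $  — match c
step 5: stack=$ F  input=b b c $  — expand F ::= b A
step 6: stack=$ A b  input=b b c $  — match b
Stack after step 6: $ A (top = A).

A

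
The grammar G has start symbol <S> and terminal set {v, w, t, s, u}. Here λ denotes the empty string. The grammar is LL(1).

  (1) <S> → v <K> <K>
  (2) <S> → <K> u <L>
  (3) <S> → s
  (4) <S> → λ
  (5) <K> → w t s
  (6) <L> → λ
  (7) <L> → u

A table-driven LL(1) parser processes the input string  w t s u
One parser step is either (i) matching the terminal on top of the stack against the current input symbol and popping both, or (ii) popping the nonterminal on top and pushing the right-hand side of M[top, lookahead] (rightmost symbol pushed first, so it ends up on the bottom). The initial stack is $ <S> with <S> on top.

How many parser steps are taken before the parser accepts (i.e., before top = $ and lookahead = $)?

     Stack          Input      Action
  1  $ <S>          w t s u $  expand <S> → <K> u <L>
  2  $ <L> u <K>    w t s u $  expand <K> → w t s
  3  $ <L> u s t w  w t s u $  match w
  4  $ <L> u s t    t s u $    match t
  5  $ <L> u s      s u $      match s
  6  $ <L> u        u $        match u
  7  $ <L>          $          expand <L> → λ
Accept reached after 7 steps.

7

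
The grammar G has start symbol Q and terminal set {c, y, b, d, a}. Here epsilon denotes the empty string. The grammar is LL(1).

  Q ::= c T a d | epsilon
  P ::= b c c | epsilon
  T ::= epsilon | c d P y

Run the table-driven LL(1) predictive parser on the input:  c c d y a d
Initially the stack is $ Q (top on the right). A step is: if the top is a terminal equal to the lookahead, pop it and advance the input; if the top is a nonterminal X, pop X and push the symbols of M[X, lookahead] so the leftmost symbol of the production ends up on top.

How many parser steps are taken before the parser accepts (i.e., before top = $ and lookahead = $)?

9

     Stack          Input          Action
  1  $ Q            c c d y a d $  expand Q ::= c T a d
  2  $ d a T c      c c d y a d $  match c
  3  $ d a T        c d y a d $    expand T ::= c d P y
  4  $ d a y P d c  c d y a d $    match c
  5  $ d a y P d    d y a d $      match d
  6  $ d a y P      y a d $        expand P ::= epsilon
  7  $ d a y        y a d $        match y
  8  $ d a          a d $          match a
  9  $ d            d $            match d
Accept reached after 9 steps.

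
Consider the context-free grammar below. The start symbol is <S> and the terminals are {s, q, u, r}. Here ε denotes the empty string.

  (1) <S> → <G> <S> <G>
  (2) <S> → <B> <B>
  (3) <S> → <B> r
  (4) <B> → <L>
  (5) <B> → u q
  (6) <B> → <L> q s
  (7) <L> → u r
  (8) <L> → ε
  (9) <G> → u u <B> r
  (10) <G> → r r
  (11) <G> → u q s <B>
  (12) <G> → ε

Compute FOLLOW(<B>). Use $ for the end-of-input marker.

{$, q, r, u}

FIRST(<L>) = {ε, u}
FIRST(<G>) = {ε, r, u}
FIRST(<B>) = {ε, q, u}  (via <L>, <L> q s)
FIRST(<S>) = {ε, q, r, u}  (via <G> <S> <G>, <B> <B>, <B> r)
FOLLOW(<S>) includes $ since <S> is the start symbol.
FOLLOW(<S>): in <S>→<G> <S> <G>, <S> is followed by <G> with FIRST {ε, r, u}; in <S>→<G> <S> <G>, the suffix after <S> is nullable (adds nothing new). Thus FOLLOW(<S>) = {$, r, u}.
FOLLOW(<G>): in <S>→<G> <S> <G> (occurrence 1), <G> is followed by <S> <G> with FIRST {ε, q, r, u}; in <S>→<G> <S> <G> (occurrence 1), the suffix after <G> is nullable, so FOLLOW(<G>) ⊇ FOLLOW(<S>) = {$, r, u}; in <S>→<G> <S> <G> (occurrence 2), the suffix after <G> is empty, so FOLLOW(<G>) ⊇ FOLLOW(<S>) = {$, r, u}. Thus FOLLOW(<G>) = {$, q, r, u}.
FOLLOW(<B>): in <S>→<B> <B> (occurrence 1), <B> is followed by <B> with FIRST {ε, q, u}; in <S>→<B> <B> (occurrence 1), the suffix after <B> is nullable, so FOLLOW(<B>) ⊇ FOLLOW(<S>) = {$, r, u}; in <S>→<B> <B> (occurrence 2), the suffix after <B> is empty, so FOLLOW(<B>) ⊇ FOLLOW(<S>) = {$, r, u}; in <S>→<B> r, <B> is followed by r with FIRST {r}; in <G>→u u <B> r, <B> is followed by r with FIRST {r}; in <G>→u q s <B>, the suffix after <B> is empty, so FOLLOW(<B>) ⊇ FOLLOW(<G>) = {$, q, r, u}. Thus FOLLOW(<B>) = {$, q, r, u}.
FOLLOW(<L>): in <B>→<L>, the suffix after <L> is empty, so FOLLOW(<L>) ⊇ FOLLOW(<B>) = {$, q, r, u}; in <B>→<L> q s, <L> is followed by q s with FIRST {q}. Thus FOLLOW(<L>) = {$, q, r, u}.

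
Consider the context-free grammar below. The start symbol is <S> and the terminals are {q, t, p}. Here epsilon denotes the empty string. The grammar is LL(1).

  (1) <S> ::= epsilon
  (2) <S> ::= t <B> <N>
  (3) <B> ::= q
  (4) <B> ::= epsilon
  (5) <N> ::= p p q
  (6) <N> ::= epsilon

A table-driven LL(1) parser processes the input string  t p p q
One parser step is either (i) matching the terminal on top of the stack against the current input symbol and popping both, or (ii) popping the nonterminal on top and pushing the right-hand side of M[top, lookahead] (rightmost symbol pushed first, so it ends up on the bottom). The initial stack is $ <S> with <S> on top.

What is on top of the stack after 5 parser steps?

step 1: stack=$ <S>  input=t p p q $  — expand <S> ::= t <B> <N>
step 2: stack=$ <N> <B> t  input=t p p q $  — match t
step 3: stack=$ <N> <B>  input=p p q $  — expand <B> ::= epsilon
step 4: stack=$ <N>  input=p p q $  — expand <N> ::= p p q
step 5: stack=$ q p p  input=p p q $  — match p
Stack after step 5: $ q p (top = p).

p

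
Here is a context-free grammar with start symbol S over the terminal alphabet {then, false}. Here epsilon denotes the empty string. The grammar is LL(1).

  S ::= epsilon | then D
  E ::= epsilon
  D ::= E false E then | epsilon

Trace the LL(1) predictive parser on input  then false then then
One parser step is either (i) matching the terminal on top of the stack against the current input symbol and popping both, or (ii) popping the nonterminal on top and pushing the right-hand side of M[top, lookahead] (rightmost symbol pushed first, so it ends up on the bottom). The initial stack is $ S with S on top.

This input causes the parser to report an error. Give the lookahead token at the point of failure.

     Stack             Input                   Action
  1  $ S               then false then then $  expand S ::= then D
  2  $ D then          then false then then $  match then
  3  $ D               false then then $       expand D ::= E false E then
  4  $ then E false E  false then then $       expand E ::= epsilon
  5  $ then E false    false then then $       match false
  6  $ then E          then then $             expand E ::= epsilon
  7  $ then            then then $             match then
  8  $                 then $                  error: stack empty but input remains

then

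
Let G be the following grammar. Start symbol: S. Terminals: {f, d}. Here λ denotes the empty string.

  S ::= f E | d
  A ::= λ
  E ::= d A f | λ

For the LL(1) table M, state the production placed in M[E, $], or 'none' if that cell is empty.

E ::= λ

FIRST(S) = {d, f}
FIRST(A) = {λ}
FIRST(E) = {λ, d}
FOLLOW(S) includes $ since S is the start symbol.
FOLLOW(S): S appears on no right-hand side. Thus FOLLOW(S) = {$}.
FOLLOW(E): in S::=f E, the suffix after E is empty, so FOLLOW(E) ⊇ FOLLOW(S) = {$}. Thus FOLLOW(E) = {$}.
For E ::= d A f: FIRST(d A f) = {d}, so it goes in M[E, t] for t ∈ {d}.
For E ::= λ: FIRST(λ) = {λ}, so it goes in M[E, t] for t ∈ {}; since λ ∈ FIRST, also for every t ∈ FOLLOW(E) = {$}.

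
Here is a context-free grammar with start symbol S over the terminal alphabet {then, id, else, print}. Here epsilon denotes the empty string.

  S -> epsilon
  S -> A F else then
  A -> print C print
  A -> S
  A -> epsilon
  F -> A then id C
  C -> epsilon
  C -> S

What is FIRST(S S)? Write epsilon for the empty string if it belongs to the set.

FIRST(S): from S->epsilon we get {epsilon}; from S->A F else then we get {print, then}. So FIRST(S) = {epsilon, print, then}.
FIRST(A): from A->print C print we get {print}; from A->S we get {epsilon, print, then}; from A->epsilon we get {epsilon}. So FIRST(A) = {epsilon, print, then}.
FIRST(C): from C->epsilon we get {epsilon}; from C->S we get {epsilon, print, then}. So FIRST(C) = {epsilon, print, then}.
FIRST(F): from F->A then id C we get {print, then}. So FIRST(F) = {print, then}.
FIRST(S S): take FIRST of each symbol in turn, carrying on past any symbol whose FIRST contains epsilon; result {epsilon, print, then}.

{epsilon, print, then}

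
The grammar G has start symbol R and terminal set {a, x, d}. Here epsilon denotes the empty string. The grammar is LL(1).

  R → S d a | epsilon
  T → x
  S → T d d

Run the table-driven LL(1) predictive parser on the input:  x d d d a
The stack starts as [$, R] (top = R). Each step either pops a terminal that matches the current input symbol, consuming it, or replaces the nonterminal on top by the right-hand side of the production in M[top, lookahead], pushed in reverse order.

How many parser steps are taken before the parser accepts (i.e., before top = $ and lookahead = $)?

8

     Stack        Input        Action
  1  $ R          x d d d a $  expand R → S d a
  2  $ a d S      x d d d a $  expand S → T d d
  3  $ a d d d T  x d d d a $  expand T → x
  4  $ a d d d x  x d d d a $  match x
  5  $ a d d d    d d d a $    match d
  6  $ a d d      d d a $      match d
  7  $ a d        d a $        match d
  8  $ a          a $          match a
Accept reached after 8 steps.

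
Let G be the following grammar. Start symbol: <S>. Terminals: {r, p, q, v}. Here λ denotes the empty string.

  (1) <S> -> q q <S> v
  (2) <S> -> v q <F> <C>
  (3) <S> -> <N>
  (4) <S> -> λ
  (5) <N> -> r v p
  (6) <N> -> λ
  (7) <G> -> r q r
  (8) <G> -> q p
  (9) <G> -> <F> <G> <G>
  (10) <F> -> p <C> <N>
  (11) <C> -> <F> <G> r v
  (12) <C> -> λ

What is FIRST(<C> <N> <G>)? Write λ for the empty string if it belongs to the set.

FIRST(<N>) = {λ, r}
FIRST(<F>) = {p}
FIRST(<S>) = {λ, q, r, v}  (via <N>)
FIRST(<G>) = {p, q, r}  (via <F> <G> <G>)
FIRST(<C>) = {λ, p}  (via <F> <G> r v)
FIRST(<C> <N> <G>): take FIRST of each symbol in turn, carrying on past any symbol whose FIRST contains λ; result {p, q, r}.

{p, q, r}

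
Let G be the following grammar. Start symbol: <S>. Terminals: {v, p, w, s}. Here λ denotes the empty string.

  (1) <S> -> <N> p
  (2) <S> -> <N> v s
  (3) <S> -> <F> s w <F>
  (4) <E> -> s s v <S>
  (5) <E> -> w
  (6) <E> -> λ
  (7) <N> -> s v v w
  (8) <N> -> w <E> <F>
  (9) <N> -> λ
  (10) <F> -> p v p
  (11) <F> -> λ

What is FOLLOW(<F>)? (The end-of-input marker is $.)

{$, p, s, v}

FIRST(<E>) = {λ, s, w}
FIRST(<N>) = {λ, s, w}
FIRST(<F>) = {λ, p}
FIRST(<S>) = {p, s, v, w}  (via <N> p, <N> v s, <F> s w <F>)
FOLLOW(<S>) includes $ since <S> is the start symbol.
FOLLOW(<N>): in <S>-><N> p, <N> is followed by p with FIRST {p}; in <S>-><N> v s, <N> is followed by v s with FIRST {v}. Thus FOLLOW(<N>) = {p, v}.
FOLLOW(<E>): in <N>->w <E> <F>, <E> is followed by <F> with FIRST {λ, p}; in <N>->w <E> <F>, the suffix after <E> is nullable, so FOLLOW(<E>) ⊇ FOLLOW(<N>) = {p, v}. Thus FOLLOW(<E>) = {p, v}.
FOLLOW(<S>): in <E>->s s v <S>, the suffix after <S> is empty, so FOLLOW(<S>) ⊇ FOLLOW(<E>) = {p, v}. Thus FOLLOW(<S>) = {$, p, v}.
FOLLOW(<F>): in <S>-><F> s w <F> (occurrence 1), <F> is followed by s w <F> with FIRST {s}; in <S>-><F> s w <F> (occurrence 2), the suffix after <F> is empty, so FOLLOW(<F>) ⊇ FOLLOW(<S>) = {$, p, v}; in <N>->w <E> <F>, the suffix after <F> is empty, so FOLLOW(<F>) ⊇ FOLLOW(<N>) = {p, v}. Thus FOLLOW(<F>) = {$, p, s, v}.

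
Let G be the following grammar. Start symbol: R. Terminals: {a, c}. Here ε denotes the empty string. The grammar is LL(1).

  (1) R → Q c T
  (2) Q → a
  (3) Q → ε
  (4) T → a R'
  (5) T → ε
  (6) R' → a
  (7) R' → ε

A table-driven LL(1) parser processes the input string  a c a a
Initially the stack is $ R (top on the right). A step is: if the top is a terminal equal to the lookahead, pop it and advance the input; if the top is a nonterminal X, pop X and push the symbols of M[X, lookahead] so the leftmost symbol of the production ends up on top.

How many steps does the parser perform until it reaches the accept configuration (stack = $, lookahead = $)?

8

step 1: stack=$ R  input=a c a a $  — expand R → Q c T
step 2: stack=$ T c Q  input=a c a a $  — expand Q → a
step 3: stack=$ T c a  input=a c a a $  — match a
step 4: stack=$ T c  input=c a a $  — match c
step 5: stack=$ T  input=a a $  — expand T → a R'
step 6: stack=$ R' a  input=a a $  — match a
step 7: stack=$ R'  input=a $  — expand R' → a
step 8: stack=$ a  input=a $  — match a
Accept reached after 8 steps.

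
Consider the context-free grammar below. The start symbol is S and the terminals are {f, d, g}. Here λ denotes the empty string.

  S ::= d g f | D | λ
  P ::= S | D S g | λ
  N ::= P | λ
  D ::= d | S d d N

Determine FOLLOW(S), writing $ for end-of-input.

{$, d, g}

FIRST(S) = {λ, d}  (via D)
FIRST(D) = {d}  (via S d d N)
FIRST(P) = {λ, d}  (via S, D S g)
FIRST(N) = {λ, d}  (via P)
FOLLOW(S) includes $ since S is the start symbol.
FOLLOW(S): in P::=S, the suffix after S is empty, so FOLLOW(S) ⊇ FOLLOW(P) = {$, d, g}; in P::=D S g, S is followed by g with FIRST {g}; in D::=S d d N, S is followed by d d N with FIRST {d}. Thus FOLLOW(S) = {$, d, g}.
FOLLOW(D): in S::=D, the suffix after D is empty, so FOLLOW(D) ⊇ FOLLOW(S) = {$, d, g}; in P::=D S g, D is followed by S g with FIRST {d, g}. Thus FOLLOW(D) = {$, d, g}.
FOLLOW(N): in D::=S d d N, the suffix after N is empty, so FOLLOW(N) ⊇ FOLLOW(D) = {$, d, g}. Thus FOLLOW(N) = {$, d, g}.
FOLLOW(P): in N::=P, the suffix after P is empty, so FOLLOW(P) ⊇ FOLLOW(N) = {$, d, g}. Thus FOLLOW(P) = {$, d, g}.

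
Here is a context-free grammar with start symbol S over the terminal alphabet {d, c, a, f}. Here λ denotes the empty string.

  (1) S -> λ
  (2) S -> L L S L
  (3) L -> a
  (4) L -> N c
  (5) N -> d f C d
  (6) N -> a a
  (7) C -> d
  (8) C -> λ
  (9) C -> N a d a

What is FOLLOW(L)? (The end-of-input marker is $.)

FIRST(N) = {a, d}
FIRST(L) = {a, d}  (via N c)
FIRST(C) = {λ, a, d}  (via N a d a)
FIRST(S) = {λ, a, d}  (via L L S L)
FOLLOW(S) includes $ since S is the start symbol.
FOLLOW(S): in S->L L S L, S is followed by L with FIRST {a, d}. Thus FOLLOW(S) = {$, a, d}.
FOLLOW(L): in S->L L S L (occurrence 1), L is followed by L S L with FIRST {a, d}; in S->L L S L (occurrence 2), L is followed by S L with FIRST {a, d}; in S->L L S L (occurrence 3), the suffix after L is empty, so FOLLOW(L) ⊇ FOLLOW(S) = {$, a, d}. Thus FOLLOW(L) = {$, a, d}.
FOLLOW(N): in L->N c, N is followed by c with FIRST {c}; in C->N a d a, N is followed by a d a with FIRST {a}. Thus FOLLOW(N) = {a, c}.
FOLLOW(C): in N->d f C d, C is followed by d with FIRST {d}. Thus FOLLOW(C) = {d}.

{$, a, d}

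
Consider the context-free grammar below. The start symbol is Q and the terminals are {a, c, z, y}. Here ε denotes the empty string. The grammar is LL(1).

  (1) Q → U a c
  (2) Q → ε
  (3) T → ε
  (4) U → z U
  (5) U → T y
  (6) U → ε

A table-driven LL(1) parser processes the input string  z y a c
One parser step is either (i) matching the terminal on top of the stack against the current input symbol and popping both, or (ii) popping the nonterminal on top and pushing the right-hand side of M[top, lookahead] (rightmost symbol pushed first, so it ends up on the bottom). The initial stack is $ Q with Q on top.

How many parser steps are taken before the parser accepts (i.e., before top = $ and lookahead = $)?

8

step 1: stack=$ Q  input=z y a c $  — expand Q → U a c
step 2: stack=$ c a U  input=z y a c $  — expand U → z U
step 3: stack=$ c a U z  input=z y a c $  — match z
step 4: stack=$ c a U  input=y a c $  — expand U → T y
step 5: stack=$ c a y T  input=y a c $  — expand T → ε
step 6: stack=$ c a y  input=y a c $  — match y
step 7: stack=$ c a  input=a c $  — match a
step 8: stack=$ c  input=c $  — match c
Accept reached after 8 steps.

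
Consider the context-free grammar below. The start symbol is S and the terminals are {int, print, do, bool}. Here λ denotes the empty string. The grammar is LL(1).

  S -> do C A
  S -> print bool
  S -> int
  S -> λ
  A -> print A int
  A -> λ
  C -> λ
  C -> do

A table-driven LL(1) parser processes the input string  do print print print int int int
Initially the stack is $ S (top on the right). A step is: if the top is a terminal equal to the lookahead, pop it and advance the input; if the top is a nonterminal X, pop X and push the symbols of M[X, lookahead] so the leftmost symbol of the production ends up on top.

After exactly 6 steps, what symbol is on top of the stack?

     Stack          Input                               Action
  1  $ S            do print print print int int int $  expand S -> do C A
  2  $ A C do       do print print print int int int $  match do
  3  $ A C          print print print int int int $     expand C -> λ
  4  $ A            print print print int int int $     expand A -> print A int
  5  $ int A print  print print print int int int $     match print
  6  $ int A        print print int int int $           expand A -> print A int
Stack after step 6: $ int int A print (top = print).

print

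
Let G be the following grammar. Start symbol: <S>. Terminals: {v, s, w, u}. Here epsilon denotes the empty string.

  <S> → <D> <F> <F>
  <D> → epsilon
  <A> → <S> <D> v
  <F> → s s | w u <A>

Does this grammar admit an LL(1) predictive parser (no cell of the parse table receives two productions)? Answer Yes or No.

Yes

FIRST(<S>) = {s, w}
FIRST(<D>) = {epsilon}
FIRST(<A>) = {s, w}
FIRST(<F>) = {s, w}
FOLLOW(<S>) = {$, v}
FOLLOW(<D>) = {s, v, w}
FOLLOW(<A>) = {$, s, v, w}
FOLLOW(<F>) = {$, s, v, w}
Each cell of M receives at most one production.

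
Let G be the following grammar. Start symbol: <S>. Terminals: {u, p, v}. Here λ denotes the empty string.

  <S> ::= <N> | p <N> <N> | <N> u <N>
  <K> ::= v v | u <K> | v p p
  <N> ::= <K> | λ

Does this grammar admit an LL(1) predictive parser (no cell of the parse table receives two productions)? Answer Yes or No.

No

FIRST(<S>) = {λ, p, u, v}
FIRST(<K>) = {u, v}
FIRST(<N>) = {λ, u, v}
FOLLOW(<S>) = {$}
FOLLOW(<K>) = {$, u, v}
FOLLOW(<N>) = {$, u, v}
Cell M[<K>, v] receives both <K> ::= v v and <K> ::= v p p — the grammar is not LL(1).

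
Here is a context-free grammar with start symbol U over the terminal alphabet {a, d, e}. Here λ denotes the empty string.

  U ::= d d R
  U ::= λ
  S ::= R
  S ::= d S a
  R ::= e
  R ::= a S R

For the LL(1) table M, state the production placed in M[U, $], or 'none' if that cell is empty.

U ::= λ

FIRST(U): from U::=d d R we get {d}; from U::=λ we get {λ}. So FIRST(U) = {λ, d}.
FIRST(R): from R::=e we get {e}; from R::=a S R we get {a}. So FIRST(R) = {a, e}.
FIRST(S): from S::=R we get {a, e}; from S::=d S a we get {d}. So FIRST(S) = {a, d, e}.
FOLLOW(U) includes $ since U is the start symbol.
FOLLOW(U): U appears on no right-hand side. Thus FOLLOW(U) = {$}.
For U ::= d d R: FIRST(d d R) = {d}, so it goes in M[U, t] for t ∈ {d}.
For U ::= λ: FIRST(λ) = {λ}, so it goes in M[U, t] for t ∈ {}; since λ ∈ FIRST, also for every t ∈ FOLLOW(U) = {$}.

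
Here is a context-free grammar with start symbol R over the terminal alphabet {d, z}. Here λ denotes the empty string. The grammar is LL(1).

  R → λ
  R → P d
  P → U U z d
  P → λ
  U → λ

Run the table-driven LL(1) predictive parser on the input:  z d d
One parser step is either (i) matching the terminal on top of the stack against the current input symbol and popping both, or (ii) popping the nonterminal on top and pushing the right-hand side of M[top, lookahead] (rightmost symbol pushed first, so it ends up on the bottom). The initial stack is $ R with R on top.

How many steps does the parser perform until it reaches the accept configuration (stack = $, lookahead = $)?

7

     Stack        Input    Action
  1  $ R          z d d $  expand R → P d
  2  $ d P        z d d $  expand P → U U z d
  3  $ d d z U U  z d d $  expand U → λ
  4  $ d d z U    z d d $  expand U → λ
  5  $ d d z      z d d $  match z
  6  $ d d        d d $    match d
  7  $ d          d $      match d
Accept reached after 7 steps.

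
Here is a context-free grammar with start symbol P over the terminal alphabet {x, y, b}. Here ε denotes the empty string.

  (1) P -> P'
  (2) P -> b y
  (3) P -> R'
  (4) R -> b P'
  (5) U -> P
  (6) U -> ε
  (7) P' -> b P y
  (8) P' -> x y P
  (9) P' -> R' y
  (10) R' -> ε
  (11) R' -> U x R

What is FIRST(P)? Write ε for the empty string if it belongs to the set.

{ε, b, x, y}

FIRST(R) = {b}
FIRST(P) = {ε, b, x, y}  (via P', R')
FIRST(U) = {ε, b, x, y}  (via P)
FIRST(R') = {ε, b, x, y}  (via U x R)
FIRST(P') = {b, x, y}  (via R' y)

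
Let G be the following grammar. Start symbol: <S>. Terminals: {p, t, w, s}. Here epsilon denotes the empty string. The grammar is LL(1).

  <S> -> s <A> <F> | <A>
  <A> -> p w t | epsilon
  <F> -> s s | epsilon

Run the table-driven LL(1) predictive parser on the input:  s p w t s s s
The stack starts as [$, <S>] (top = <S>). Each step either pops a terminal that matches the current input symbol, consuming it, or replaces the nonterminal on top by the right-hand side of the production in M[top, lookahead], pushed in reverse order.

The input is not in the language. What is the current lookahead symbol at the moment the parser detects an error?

s

      Stack        Input            Action
   1  $ <S>        s p w t s s s $  expand <S> -> s <A> <F>
   2  $ <F> <A> s  s p w t s s s $  match s
   3  $ <F> <A>    p w t s s s $    expand <A> -> p w t
   4  $ <F> t w p  p w t s s s $    match p
   5  $ <F> t w    w t s s s $      match w
   6  $ <F> t      t s s s $        match t
   7  $ <F>        s s s $          expand <F> -> s s
   8  $ s s        s s s $          match s
   9  $ s          s s $            match s
  10  $            s $              error: stack empty but input remains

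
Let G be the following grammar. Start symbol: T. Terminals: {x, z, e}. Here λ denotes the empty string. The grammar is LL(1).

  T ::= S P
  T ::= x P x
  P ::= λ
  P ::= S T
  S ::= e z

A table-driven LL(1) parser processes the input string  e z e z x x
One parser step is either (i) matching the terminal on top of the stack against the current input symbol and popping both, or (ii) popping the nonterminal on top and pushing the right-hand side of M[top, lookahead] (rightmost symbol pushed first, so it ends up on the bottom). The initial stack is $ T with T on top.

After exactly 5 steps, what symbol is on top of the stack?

S

step 1: stack=$ T  input=e z e z x x $  — expand T ::= S P
step 2: stack=$ P S  input=e z e z x x $  — expand S ::= e z
step 3: stack=$ P z e  input=e z e z x x $  — match e
step 4: stack=$ P z  input=z e z x x $  — match z
step 5: stack=$ P  input=e z x x $  — expand P ::= S T
Stack after step 5: $ T S (top = S).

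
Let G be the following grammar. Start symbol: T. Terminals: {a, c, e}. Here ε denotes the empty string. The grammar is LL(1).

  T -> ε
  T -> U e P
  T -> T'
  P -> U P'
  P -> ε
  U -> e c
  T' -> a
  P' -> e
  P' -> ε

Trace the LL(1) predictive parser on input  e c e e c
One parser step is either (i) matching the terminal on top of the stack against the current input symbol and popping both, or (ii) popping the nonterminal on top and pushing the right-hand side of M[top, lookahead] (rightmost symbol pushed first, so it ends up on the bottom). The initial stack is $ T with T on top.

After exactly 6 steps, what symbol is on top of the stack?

U

     Stack      Input        Action
  1  $ T        e c e e c $  expand T -> U e P
  2  $ P e U    e c e e c $  expand U -> e c
  3  $ P e c e  e c e e c $  match e
  4  $ P e c    c e e c $    match c
  5  $ P e      e e c $      match e
  6  $ P        e c $        expand P -> U P'
Stack after step 6: $ P' U (top = U).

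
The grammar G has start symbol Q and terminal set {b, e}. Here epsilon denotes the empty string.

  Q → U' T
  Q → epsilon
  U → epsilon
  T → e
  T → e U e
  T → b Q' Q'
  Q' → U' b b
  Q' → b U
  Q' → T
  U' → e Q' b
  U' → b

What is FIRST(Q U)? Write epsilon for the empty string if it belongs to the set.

{epsilon, b, e}

FIRST(U): from U→epsilon we get {epsilon}. So FIRST(U) = {epsilon}.
FIRST(T): from T→e we get {e}; from T→e U e we get {e}; from T→b Q' Q' we get {b}. So FIRST(T) = {b, e}.
FIRST(U'): from U'→e Q' b we get {e}; from U'→b we get {b}. So FIRST(U') = {b, e}.
FIRST(Q): from Q→U' T we get {b, e}; from Q→epsilon we get {epsilon}. So FIRST(Q) = {epsilon, b, e}.
FIRST(Q'): from Q'→U' b b we get {b, e}; from Q'→b U we get {b}; from Q'→T we get {b, e}. So FIRST(Q') = {b, e}.
FIRST(Q U): take FIRST of each symbol in turn, carrying on past any symbol whose FIRST contains epsilon; result {epsilon, b, e}.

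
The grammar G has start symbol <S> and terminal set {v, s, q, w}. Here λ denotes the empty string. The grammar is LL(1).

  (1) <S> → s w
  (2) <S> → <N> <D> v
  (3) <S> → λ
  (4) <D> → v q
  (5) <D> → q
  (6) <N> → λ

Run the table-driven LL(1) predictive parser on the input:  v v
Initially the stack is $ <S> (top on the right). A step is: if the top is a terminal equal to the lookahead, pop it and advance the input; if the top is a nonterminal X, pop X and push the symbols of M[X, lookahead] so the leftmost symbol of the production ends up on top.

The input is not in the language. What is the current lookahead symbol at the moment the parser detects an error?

step 1: stack=$ <S>  input=v v $  — expand <S> → <N> <D> v
step 2: stack=$ v <D> <N>  input=v v $  — expand <N> → λ
step 3: stack=$ v <D>  input=v v $  — expand <D> → v q
step 4: stack=$ v q v  input=v v $  — match v
step 5: stack=$ v q  input=v $  — error: top is terminal q but lookahead is v

v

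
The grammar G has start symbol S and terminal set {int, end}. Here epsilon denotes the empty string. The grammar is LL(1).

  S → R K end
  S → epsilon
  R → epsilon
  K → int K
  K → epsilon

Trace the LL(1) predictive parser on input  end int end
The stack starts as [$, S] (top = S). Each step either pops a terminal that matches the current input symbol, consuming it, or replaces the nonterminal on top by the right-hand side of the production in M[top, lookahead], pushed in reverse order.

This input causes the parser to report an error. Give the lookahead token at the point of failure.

int

step 1: stack=$ S  input=end int end $  — expand S → R K end
step 2: stack=$ end K R  input=end int end $  — expand R → epsilon
step 3: stack=$ end K  input=end int end $  — expand K → epsilon
step 4: stack=$ end  input=end int end $  — match end
step 5: stack=$  input=int end $  — error: stack empty but input remains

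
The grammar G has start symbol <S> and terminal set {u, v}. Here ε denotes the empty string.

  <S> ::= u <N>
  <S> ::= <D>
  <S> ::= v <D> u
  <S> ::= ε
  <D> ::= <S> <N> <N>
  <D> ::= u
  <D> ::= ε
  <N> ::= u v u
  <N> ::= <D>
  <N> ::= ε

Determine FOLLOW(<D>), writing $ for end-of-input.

{$, u, v}

FIRST(<S>) = {ε, u, v}  (via <D>)
FIRST(<D>) = {ε, u, v}  (via <S> <N> <N>)
FIRST(<N>) = {ε, u, v}  (via <D>)
FOLLOW(<S>) includes $ since <S> is the start symbol.
FOLLOW(<S>): in <D>::=<S> <N> <N>, <S> is followed by <N> <N> with FIRST {ε, u, v}; in <D>::=<S> <N> <N>, the suffix after <S> is nullable, so FOLLOW(<S>) ⊇ FOLLOW(<D>) = {$, u, v}. Thus FOLLOW(<S>) = {$, u, v}.
FOLLOW(<D>): in <S>::=<D>, the suffix after <D> is empty, so FOLLOW(<D>) ⊇ FOLLOW(<S>) = {$, u, v}; in <S>::=v <D> u, <D> is followed by u with FIRST {u}; in <N>::=<D>, the suffix after <D> is empty, so FOLLOW(<D>) ⊇ FOLLOW(<N>) = {$, u, v}. Thus FOLLOW(<D>) = {$, u, v}.
FOLLOW(<N>): in <S>::=u <N>, the suffix after <N> is empty, so FOLLOW(<N>) ⊇ FOLLOW(<S>) = {$, u, v}; in <D>::=<S> <N> <N> (occurrence 1), <N> is followed by <N> with FIRST {ε, u, v}; in <D>::=<S> <N> <N> (occurrence 1), the suffix after <N> is nullable, so FOLLOW(<N>) ⊇ FOLLOW(<D>) = {$, u, v}; in <D>::=<S> <N> <N> (occurrence 2), the suffix after <N> is empty, so FOLLOW(<N>) ⊇ FOLLOW(<D>) = {$, u, v}. Thus FOLLOW(<N>) = {$, u, v}.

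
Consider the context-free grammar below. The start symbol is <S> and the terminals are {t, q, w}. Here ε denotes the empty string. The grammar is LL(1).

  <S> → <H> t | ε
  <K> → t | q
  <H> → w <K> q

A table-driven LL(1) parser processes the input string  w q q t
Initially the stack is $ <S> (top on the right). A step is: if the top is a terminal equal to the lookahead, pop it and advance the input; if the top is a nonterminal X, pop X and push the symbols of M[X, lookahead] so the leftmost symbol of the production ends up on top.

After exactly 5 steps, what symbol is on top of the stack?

q

step 1: stack=$ <S>  input=w q q t $  — expand <S> → <H> t
step 2: stack=$ t <H>  input=w q q t $  — expand <H> → w <K> q
step 3: stack=$ t q <K> w  input=w q q t $  — match w
step 4: stack=$ t q <K>  input=q q t $  — expand <K> → q
step 5: stack=$ t q q  input=q q t $  — match q
Stack after step 5: $ t q (top = q).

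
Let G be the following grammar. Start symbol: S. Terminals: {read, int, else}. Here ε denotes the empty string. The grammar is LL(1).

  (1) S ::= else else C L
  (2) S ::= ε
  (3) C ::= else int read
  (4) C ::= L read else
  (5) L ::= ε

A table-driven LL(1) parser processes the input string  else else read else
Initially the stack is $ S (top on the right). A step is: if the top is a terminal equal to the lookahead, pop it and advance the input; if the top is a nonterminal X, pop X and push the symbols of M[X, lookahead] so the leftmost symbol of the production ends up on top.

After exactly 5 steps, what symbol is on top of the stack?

read

step 1: stack=$ S  input=else else read else $  — expand S ::= else else C L
step 2: stack=$ L C else else  input=else else read else $  — match else
step 3: stack=$ L C else  input=else read else $  — match else
step 4: stack=$ L C  input=read else $  — expand C ::= L read else
step 5: stack=$ L else read L  input=read else $  — expand L ::= ε
Stack after step 5: $ L else read (top = read).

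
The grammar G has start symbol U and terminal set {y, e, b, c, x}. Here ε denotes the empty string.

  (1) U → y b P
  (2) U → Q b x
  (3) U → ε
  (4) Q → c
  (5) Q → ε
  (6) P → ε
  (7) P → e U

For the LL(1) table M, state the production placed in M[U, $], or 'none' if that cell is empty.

U → ε

FIRST(Q) = {ε, c}
FIRST(P) = {ε, e}
FIRST(U) = {ε, b, c, y}  (via Q b x)
FOLLOW(U) includes $ since U is the start symbol.
FOLLOW(U): in P→e U, the suffix after U is empty, so FOLLOW(U) ⊇ FOLLOW(P) = {$}. Thus FOLLOW(U) = {$}.
FOLLOW(P): in U→y b P, the suffix after P is empty, so FOLLOW(P) ⊇ FOLLOW(U) = {$}. Thus FOLLOW(P) = {$}.
For U → y b P: FIRST(y b P) = {y}, so it goes in M[U, t] for t ∈ {y}.
For U → Q b x: FIRST(Q b x) = {b, c}, so it goes in M[U, t] for t ∈ {b, c}.
For U → ε: FIRST(ε) = {ε}, so it goes in M[U, t] for t ∈ {}; since ε ∈ FIRST, also for every t ∈ FOLLOW(U) = {$}.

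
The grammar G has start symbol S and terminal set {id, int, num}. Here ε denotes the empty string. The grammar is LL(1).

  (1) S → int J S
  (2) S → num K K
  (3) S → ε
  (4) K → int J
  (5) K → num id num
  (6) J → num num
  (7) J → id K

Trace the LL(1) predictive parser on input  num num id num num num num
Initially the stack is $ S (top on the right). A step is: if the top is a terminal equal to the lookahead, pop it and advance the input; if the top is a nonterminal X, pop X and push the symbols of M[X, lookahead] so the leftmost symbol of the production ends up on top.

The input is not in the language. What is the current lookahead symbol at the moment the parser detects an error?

num

     Stack           Input                         Action
  1  $ S             num num id num num num num $  expand S → num K K
  2  $ K K num       num num id num num num num $  match num
  3  $ K K           num id num num num num $      expand K → num id num
  4  $ K num id num  num id num num num num $      match num
  5  $ K num id      id num num num num $          match id
  6  $ K num         num num num num $             match num
  7  $ K             num num num $                 expand K → num id num
  8  $ num id num    num num num $                 match num
  9  $ num id        num num $                     error: top is terminal id but lookahead is num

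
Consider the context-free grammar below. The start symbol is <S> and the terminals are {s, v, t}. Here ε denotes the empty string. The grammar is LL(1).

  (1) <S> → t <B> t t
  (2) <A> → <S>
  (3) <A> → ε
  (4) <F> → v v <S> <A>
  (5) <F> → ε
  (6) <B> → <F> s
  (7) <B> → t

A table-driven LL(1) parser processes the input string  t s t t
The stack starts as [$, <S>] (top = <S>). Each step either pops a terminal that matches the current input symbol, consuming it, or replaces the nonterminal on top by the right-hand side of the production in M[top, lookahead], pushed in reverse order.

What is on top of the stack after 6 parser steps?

step 1: stack=$ <S>  input=t s t t $  — expand <S> → t <B> t t
step 2: stack=$ t t <B> t  input=t s t t $  — match t
step 3: stack=$ t t <B>  input=s t t $  — expand <B> → <F> s
step 4: stack=$ t t s <F>  input=s t t $  — expand <F> → ε
step 5: stack=$ t t s  input=s t t $  — match s
step 6: stack=$ t t  input=t t $  — match t
Stack after step 6: $ t (top = t).

t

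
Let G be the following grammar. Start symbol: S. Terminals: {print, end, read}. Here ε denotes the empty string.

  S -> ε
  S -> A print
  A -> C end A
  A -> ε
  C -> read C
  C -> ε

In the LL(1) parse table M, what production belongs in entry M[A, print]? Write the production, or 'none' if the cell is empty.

FIRST(C): from C->read C we get {read}; from C->ε we get {ε}. So FIRST(C) = {ε, read}.
FIRST(A): from A->C end A we get {end, read}; from A->ε we get {ε}. So FIRST(A) = {ε, end, read}.
FIRST(S): from S->ε we get {ε}; from S->A print we get {end, print, read}. So FIRST(S) = {ε, end, print, read}.
FOLLOW(S) includes $ since S is the start symbol.
FOLLOW(A): in S->A print, A is followed by print with FIRST {print}; in A->C end A, the suffix after A is empty (adds nothing new). Thus FOLLOW(A) = {print}.
For A -> C end A: FIRST(C end A) = {end, read}, so it goes in M[A, t] for t ∈ {end, read}.
For A -> ε: FIRST(ε) = {ε}, so it goes in M[A, t] for t ∈ {}; since ε ∈ FIRST, also for every t ∈ FOLLOW(A) = {print}.

A -> ε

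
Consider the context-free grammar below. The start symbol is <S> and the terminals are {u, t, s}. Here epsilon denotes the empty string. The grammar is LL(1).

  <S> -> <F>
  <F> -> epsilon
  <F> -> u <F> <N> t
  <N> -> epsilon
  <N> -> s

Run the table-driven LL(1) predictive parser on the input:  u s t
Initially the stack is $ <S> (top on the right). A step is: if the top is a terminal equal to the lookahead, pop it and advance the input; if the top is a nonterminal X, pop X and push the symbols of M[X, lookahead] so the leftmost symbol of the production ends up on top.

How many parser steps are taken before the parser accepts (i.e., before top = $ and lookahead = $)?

7

     Stack          Input    Action
  1  $ <S>          u s t $  expand <S> -> <F>
  2  $ <F>          u s t $  expand <F> -> u <F> <N> t
  3  $ t <N> <F> u  u s t $  match u
  4  $ t <N> <F>    s t $    expand <F> -> epsilon
  5  $ t <N>        s t $    expand <N> -> s
  6  $ t s          s t $    match s
  7  $ t            t $      match t
Accept reached after 7 steps.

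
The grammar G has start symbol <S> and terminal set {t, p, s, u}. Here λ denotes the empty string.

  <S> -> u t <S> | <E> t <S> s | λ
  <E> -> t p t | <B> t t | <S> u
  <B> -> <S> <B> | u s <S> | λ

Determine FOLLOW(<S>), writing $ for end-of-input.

FIRST(<S>) = {λ, t, u}  (via <E> t <S> s)
FIRST(<B>) = {λ, t, u}  (via <S> <B>)
FIRST(<E>) = {t, u}  (via <B> t t, <S> u)
FOLLOW(<S>) includes $ since <S> is the start symbol.
FOLLOW(<E>): in <S>-><E> t <S> s, <E> is followed by t <S> s with FIRST {t}. Thus FOLLOW(<E>) = {t}.
FOLLOW(<B>): in <E>-><B> t t, <B> is followed by t t with FIRST {t}; in <B>-><S> <B>, the suffix after <B> is empty (adds nothing new). Thus FOLLOW(<B>) = {t}.
FOLLOW(<S>): in <S>->u t <S>, the suffix after <S> is empty (adds nothing new); in <S>-><E> t <S> s, <S> is followed by s with FIRST {s}; in <E>-><S> u, <S> is followed by u with FIRST {u}; in <B>-><S> <B>, <S> is followed by <B> with FIRST {λ, t, u}; in <B>-><S> <B>, the suffix after <S> is nullable, so FOLLOW(<S>) ⊇ FOLLOW(<B>) = {t}; in <B>->u s <S>, the suffix after <S> is empty, so FOLLOW(<S>) ⊇ FOLLOW(<B>) = {t}. Thus FOLLOW(<S>) = {$, s, t, u}.

{$, s, t, u}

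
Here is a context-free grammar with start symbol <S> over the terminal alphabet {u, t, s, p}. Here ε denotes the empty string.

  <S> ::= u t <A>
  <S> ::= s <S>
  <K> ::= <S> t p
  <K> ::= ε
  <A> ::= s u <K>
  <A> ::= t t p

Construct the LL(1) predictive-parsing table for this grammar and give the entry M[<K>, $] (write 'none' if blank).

<K> ::= ε

FIRST(<S>) = {s, u}
FIRST(<A>) = {s, t}
FIRST(<K>) = {ε, s, u}  (via <S> t p)
FOLLOW(<S>) includes $ since <S> is the start symbol.
FOLLOW(<A>): in <S>::=u t <A>, the suffix after <A> is empty, so FOLLOW(<A>) ⊇ FOLLOW(<S>) = {$, t}. Thus FOLLOW(<A>) = {$, t}.
FOLLOW(<K>): in <A>::=s u <K>, the suffix after <K> is empty, so FOLLOW(<K>) ⊇ FOLLOW(<A>) = {$, t}. Thus FOLLOW(<K>) = {$, t}.
For <K> ::= <S> t p: FIRST(<S> t p) = {s, u}, so it goes in M[<K>, t] for t ∈ {s, u}.
For <K> ::= ε: FIRST(ε) = {ε}, so it goes in M[<K>, t] for t ∈ {}; since ε ∈ FIRST, also for every t ∈ FOLLOW(<K>) = {$, t}.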